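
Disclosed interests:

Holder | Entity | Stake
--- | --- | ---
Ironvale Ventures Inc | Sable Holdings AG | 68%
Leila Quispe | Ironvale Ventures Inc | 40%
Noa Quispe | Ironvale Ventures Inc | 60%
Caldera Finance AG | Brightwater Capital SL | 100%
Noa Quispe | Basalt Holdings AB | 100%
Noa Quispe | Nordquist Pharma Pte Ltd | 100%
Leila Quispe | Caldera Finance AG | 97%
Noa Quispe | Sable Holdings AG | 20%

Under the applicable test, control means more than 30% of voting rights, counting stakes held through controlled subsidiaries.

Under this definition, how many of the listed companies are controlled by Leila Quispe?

4

Leila holds 97% of Caldera, so Leila controls Caldera.
Leila holds 40% of Ironvale, so Leila controls Ironvale.
Ironvale holds 68% of Sable, so Leila controls Sable.
Caldera holds 100% of Brightwater, so Leila controls Brightwater.
No other company's threshold is met.
Leila controls 4 companies.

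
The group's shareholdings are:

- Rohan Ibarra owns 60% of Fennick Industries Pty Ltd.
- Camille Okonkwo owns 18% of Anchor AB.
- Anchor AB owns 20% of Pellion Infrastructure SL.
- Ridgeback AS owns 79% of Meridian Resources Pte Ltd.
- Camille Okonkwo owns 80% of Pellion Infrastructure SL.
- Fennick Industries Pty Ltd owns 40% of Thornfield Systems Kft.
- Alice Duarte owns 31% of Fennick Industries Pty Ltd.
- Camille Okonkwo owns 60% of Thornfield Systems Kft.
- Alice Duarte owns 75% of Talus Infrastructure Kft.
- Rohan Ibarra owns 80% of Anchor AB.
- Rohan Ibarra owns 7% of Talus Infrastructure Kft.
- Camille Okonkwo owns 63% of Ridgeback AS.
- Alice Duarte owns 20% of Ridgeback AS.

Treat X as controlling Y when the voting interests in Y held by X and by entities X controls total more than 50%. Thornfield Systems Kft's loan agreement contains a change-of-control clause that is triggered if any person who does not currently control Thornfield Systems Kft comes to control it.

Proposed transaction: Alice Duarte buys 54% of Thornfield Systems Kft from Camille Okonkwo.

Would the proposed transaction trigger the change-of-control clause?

The purchase adds only to Alice's holdings (Camille's stake shrinks), so Alice is the only person who could newly come to control Thornfield.
Alice holds 75% of Talus, so Alice controls Talus.
Neither Alice nor any entity Alice controls holds any voting interest in Thornfield.
So before the transaction, Alice does not control Thornfield.
After the purchase, Alice holds 54% of Thornfield directly, and Camille's stake falls to 6%.
Alice holds 54% of Thornfield, so Alice controls Thornfield.
Alice did not control Thornfield before and does after, so the clause is triggered.

Yes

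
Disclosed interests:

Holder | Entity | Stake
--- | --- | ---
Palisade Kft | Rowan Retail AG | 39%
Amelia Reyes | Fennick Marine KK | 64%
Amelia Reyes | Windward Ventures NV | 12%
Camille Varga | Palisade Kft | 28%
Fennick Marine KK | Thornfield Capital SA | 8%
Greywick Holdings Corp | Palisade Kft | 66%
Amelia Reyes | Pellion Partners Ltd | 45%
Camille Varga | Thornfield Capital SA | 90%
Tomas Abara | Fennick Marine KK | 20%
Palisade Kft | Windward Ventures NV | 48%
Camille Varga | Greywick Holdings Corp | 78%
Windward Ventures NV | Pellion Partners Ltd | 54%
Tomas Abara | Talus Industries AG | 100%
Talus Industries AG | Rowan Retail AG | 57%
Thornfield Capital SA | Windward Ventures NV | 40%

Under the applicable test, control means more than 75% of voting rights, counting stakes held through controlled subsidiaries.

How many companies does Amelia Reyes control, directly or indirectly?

Amelia's largest direct stake is 64% in Fennick, which does not meet the threshold.
Amelia controls 0 companies.

0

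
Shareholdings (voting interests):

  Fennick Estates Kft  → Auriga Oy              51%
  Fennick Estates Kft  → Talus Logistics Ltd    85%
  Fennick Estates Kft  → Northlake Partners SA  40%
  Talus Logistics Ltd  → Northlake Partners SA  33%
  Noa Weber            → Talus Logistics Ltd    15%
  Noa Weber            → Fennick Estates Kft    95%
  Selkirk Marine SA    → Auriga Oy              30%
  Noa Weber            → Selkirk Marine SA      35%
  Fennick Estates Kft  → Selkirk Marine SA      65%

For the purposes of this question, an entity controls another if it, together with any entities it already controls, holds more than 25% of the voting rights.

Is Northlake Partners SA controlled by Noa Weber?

Noa holds 95% of Fennick, so Noa controls Fennick.
Noa and Fennick together hold 15% + 85% = 100% of Talus, so Noa controls Talus.
Talus and Fennick together hold 33% + 40% = 73% of Northlake, so Noa controls Northlake.

Yes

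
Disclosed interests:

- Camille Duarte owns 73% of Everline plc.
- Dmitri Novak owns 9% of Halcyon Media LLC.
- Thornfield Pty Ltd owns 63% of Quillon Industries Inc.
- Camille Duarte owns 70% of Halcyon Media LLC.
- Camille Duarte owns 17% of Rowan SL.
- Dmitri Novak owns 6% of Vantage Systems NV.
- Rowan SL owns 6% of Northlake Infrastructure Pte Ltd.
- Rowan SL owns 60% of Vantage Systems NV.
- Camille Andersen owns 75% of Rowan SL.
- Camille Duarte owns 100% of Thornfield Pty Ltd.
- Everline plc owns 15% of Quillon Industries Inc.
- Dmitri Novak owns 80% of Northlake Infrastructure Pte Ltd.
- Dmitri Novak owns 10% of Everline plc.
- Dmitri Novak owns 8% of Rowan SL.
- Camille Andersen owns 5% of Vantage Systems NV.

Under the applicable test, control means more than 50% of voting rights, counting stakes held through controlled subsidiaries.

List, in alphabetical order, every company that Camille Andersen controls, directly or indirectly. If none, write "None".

Rowan SL, Vantage Systems NV

Camille Andersen holds 75% of Rowan, so Camille Andersen controls Rowan.
Camille Andersen and Rowan together hold 5% + 60% = 65% of Vantage, so Camille Andersen controls Vantage.
No other company's threshold is met.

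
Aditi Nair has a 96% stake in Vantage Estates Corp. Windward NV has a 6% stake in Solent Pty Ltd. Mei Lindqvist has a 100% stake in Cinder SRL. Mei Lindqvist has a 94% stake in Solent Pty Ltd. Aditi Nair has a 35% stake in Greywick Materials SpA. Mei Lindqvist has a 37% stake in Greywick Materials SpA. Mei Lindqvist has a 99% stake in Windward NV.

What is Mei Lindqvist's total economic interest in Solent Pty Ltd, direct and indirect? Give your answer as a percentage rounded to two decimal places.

Mei reaches Solent along 2 paths.
Direct stake: 94% = 94%.
Via Windward: 99% × 6% = 5.94%.
Total: 94% + 5.94% = 99.94%.

99.94%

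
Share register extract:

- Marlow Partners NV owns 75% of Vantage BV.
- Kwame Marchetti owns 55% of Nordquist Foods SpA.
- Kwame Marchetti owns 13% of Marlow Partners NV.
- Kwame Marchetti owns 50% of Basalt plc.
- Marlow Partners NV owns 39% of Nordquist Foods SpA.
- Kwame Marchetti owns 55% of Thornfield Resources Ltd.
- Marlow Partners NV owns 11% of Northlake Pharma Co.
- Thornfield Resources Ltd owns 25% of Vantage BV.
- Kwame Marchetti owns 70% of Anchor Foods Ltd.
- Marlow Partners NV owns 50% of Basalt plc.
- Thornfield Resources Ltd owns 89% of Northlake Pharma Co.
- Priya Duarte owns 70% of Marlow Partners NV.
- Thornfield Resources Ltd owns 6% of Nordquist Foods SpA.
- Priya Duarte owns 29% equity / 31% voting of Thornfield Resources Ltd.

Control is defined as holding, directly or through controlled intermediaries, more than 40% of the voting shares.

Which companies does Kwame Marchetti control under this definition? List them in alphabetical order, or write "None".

Kwame holds 55% of Thornfield, so Kwame controls Thornfield.
Kwame and Thornfield together hold 55% + 6% = 61% of Nordquist, so Kwame controls Nordquist.
Kwame holds 70% of Anchor, so Kwame controls Anchor.
Kwame holds 50% of Basalt, so Kwame controls Basalt.
Thornfield holds 89% of Northlake, so Kwame controls Northlake.
No other company's threshold is met.

Anchor Foods Ltd, Basalt plc, Nordquist Foods SpA, Northlake Pharma Co, Thornfield Resources Ltd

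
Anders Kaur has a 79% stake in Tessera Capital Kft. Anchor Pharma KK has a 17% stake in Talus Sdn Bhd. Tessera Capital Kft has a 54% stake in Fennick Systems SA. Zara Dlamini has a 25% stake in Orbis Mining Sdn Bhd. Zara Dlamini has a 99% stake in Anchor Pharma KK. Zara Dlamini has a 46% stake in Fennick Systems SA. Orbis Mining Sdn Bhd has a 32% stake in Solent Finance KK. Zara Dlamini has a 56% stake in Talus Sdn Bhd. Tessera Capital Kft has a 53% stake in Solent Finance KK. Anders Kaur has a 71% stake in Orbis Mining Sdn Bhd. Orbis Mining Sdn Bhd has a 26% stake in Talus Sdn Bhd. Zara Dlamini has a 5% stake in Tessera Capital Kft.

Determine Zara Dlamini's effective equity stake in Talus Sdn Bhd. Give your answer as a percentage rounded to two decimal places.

79.33%

Zara reaches Talus along 3 paths.
Direct stake: 56% = 56%.
Via Orbis: 25% × 26% = 6.5%.
Via Anchor: 99% × 17% = 16.83%.
Total: 56% + 6.5% + 16.83% = 79.33%.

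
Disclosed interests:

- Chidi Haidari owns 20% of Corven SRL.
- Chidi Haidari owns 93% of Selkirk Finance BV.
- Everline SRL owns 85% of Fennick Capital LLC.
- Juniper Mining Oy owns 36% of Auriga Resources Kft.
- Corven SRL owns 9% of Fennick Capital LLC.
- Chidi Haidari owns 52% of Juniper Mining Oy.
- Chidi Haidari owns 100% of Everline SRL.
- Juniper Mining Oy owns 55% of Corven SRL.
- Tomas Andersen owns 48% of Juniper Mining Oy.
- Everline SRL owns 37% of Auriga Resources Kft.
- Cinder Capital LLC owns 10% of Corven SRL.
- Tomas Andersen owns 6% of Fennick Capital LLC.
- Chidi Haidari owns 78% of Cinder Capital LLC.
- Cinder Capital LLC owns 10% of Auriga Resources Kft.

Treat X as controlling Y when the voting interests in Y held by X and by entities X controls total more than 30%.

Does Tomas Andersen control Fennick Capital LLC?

No

Tomas holds 48% of Juniper, so Tomas controls Juniper.
Juniper holds 55% of Corven, so Tomas controls Corven.
Juniper holds 36% of Auriga, so Tomas controls Auriga.
In Fennick, Tomas's side holds only 9% + 6% = 15%, not > 30%.
So Tomas does not control Fennick.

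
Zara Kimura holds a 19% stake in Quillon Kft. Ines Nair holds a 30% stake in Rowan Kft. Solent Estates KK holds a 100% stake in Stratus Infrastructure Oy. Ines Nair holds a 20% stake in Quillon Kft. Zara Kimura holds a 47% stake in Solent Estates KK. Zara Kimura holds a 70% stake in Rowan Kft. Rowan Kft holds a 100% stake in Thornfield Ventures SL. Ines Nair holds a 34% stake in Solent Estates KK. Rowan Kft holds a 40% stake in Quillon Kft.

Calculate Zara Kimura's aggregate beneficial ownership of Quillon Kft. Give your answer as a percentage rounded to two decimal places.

47.00%

Zara reaches Quillon along 2 paths.
Direct stake: 19% = 19%.
Via Rowan: 70% × 40% = 28%.
Total: 19% + 28% = 47%.
Rounded: 47.00%.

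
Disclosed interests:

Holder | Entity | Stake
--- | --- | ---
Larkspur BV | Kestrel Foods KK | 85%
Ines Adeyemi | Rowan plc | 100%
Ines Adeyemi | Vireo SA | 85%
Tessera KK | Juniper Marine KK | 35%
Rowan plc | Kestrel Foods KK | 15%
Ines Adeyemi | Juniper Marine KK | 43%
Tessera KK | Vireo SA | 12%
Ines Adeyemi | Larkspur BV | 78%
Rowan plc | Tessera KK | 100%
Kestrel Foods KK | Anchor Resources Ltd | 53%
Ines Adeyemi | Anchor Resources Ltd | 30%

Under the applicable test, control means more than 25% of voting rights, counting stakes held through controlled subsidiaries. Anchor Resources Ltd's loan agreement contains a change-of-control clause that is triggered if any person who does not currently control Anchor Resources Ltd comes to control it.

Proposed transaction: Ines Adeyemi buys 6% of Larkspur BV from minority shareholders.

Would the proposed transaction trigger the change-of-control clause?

The purchase changes only Ines's holdings, so Ines is the only person who could newly come to control Anchor.
Ines holds 78% of Larkspur, so Ines controls Larkspur.
Ines holds 100% of Rowan, so Ines controls Rowan.
Larkspur and Rowan together hold 85% + 15% = 100% of Kestrel, so Ines controls Kestrel.
Ines and Kestrel together hold 30% + 53% = 83% of Anchor, so Ines controls Anchor.
So Ines already controls Anchor before the transaction.
After the purchase, Ines's direct stake in Larkspur rises to 78% + 6% = 84%.
Ines controlled Anchor already, so this is not a new person acquiring control; every other person's position is unchanged or reduced.
No new person acquires control, so the clause is not triggered.

No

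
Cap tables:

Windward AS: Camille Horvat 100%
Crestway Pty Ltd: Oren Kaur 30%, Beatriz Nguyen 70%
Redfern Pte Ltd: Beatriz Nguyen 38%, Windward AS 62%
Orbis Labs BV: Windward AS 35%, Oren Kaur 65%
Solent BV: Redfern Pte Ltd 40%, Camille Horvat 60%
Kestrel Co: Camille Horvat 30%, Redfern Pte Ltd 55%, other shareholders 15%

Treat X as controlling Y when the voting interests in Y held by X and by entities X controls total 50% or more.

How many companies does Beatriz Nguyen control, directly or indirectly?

Beatriz holds 70% of Crestway, so Beatriz controls Crestway.
No other company's threshold is met.
Beatriz controls 1 company.

1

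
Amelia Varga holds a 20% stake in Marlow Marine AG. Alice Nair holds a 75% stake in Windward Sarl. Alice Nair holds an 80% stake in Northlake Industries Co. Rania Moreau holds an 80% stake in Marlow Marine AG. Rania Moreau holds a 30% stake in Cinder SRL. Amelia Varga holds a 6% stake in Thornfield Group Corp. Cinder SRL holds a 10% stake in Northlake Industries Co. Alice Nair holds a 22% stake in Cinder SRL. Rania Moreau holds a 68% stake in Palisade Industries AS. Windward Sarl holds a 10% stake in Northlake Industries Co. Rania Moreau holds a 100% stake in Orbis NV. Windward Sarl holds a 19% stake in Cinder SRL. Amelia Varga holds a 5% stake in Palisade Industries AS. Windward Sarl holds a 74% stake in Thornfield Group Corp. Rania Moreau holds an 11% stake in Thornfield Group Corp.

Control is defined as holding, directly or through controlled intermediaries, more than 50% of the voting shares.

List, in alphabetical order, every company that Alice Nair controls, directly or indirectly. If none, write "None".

Alice holds 75% of Windward, so Alice controls Windward.
Windward holds 74% of Thornfield, so Alice controls Thornfield.
Windward and Alice together hold 10% + 80% = 90% of Northlake, so Alice controls Northlake.
No other company's threshold is met.

Northlake Industries Co, Thornfield Group Corp, Windward Sarl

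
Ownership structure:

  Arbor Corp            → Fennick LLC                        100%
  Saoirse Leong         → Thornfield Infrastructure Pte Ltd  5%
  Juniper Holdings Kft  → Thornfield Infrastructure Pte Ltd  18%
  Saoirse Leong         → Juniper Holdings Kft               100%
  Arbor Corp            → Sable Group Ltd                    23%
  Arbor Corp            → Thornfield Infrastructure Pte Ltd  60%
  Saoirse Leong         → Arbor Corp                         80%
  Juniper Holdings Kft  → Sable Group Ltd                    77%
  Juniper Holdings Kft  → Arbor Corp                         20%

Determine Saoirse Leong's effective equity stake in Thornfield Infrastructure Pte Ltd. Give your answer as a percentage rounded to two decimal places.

Saoirse reaches Thornfield along 4 paths.
Via Juniper → Arbor: 100% × 20% × 60% = 12%.
Via Arbor: 80% × 60% = 48%.
Direct stake: 5% = 5%.
Via Juniper: 100% × 18% = 18%.
Total: 12% + 48% + 5% + 18% = 83%.
Rounded: 83.00%.

83.00%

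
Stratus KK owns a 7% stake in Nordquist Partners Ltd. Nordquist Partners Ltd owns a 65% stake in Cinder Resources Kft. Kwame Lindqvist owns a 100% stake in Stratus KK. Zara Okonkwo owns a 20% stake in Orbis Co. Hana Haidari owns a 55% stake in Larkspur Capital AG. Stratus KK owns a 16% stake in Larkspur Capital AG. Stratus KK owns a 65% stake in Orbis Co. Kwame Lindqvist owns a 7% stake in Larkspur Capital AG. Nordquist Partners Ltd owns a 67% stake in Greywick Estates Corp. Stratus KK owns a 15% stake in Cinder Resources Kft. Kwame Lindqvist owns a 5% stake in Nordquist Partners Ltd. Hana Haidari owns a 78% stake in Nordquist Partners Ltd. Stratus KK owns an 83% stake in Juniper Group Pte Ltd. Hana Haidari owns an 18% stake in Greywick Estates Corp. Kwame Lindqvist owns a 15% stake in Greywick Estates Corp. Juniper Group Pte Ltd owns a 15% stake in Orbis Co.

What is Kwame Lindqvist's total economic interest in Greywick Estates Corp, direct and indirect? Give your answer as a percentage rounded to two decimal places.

23.04%

Kwame reaches Greywick along 3 paths.
Via Stratus → Nordquist: 100% × 7% × 67% = 4.69%.
Via Nordquist: 5% × 67% = 3.35%.
Direct stake: 15% = 15%.
Total: 4.69% + 3.35% + 15% = 23.04%.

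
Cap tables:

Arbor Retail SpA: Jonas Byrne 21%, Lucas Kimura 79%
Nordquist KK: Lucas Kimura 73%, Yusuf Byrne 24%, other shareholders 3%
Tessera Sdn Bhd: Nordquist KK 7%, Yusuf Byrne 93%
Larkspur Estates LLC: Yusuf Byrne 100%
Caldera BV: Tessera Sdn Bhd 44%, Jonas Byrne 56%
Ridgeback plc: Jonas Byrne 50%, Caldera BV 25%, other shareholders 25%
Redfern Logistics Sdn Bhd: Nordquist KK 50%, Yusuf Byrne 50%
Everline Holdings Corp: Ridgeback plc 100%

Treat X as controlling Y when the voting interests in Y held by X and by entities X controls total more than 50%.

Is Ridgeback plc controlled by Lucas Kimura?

Lucas holds 79% of Arbor, so Lucas controls Arbor.
Lucas holds 73% of Nordquist, so Lucas controls Nordquist.
Neither Lucas nor any entity Lucas controls holds any voting interest in Ridgeback.
So Lucas does not control Ridgeback.

No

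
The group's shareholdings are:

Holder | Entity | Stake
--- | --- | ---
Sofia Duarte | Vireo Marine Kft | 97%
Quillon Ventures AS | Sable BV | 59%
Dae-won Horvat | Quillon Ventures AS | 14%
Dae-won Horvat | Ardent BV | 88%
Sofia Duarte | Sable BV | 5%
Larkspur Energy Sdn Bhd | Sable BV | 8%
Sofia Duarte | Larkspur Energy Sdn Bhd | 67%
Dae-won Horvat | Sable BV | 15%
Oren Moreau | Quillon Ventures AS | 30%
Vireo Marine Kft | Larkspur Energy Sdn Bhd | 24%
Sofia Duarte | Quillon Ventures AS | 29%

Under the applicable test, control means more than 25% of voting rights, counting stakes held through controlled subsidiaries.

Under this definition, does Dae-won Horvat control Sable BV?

Dae-won holds 88% of Ardent, so Dae-won controls Ardent.
In Sable, Dae-won's side holds only 15%, not > 25%.
So Dae-won does not control Sable.

No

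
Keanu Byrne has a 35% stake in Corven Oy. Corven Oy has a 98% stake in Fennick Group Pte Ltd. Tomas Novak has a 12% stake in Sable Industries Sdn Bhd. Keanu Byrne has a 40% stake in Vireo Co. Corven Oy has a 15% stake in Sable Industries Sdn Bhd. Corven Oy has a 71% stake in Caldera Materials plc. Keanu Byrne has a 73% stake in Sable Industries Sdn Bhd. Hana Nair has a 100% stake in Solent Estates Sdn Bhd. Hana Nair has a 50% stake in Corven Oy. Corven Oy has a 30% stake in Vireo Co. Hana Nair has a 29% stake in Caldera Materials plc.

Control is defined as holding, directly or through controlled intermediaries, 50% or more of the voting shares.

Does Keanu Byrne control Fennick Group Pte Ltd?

Keanu holds 73% of Sable, so Keanu controls Sable.
Neither Keanu nor any entity Keanu controls holds any voting interest in Fennick.
So Keanu does not control Fennick.

No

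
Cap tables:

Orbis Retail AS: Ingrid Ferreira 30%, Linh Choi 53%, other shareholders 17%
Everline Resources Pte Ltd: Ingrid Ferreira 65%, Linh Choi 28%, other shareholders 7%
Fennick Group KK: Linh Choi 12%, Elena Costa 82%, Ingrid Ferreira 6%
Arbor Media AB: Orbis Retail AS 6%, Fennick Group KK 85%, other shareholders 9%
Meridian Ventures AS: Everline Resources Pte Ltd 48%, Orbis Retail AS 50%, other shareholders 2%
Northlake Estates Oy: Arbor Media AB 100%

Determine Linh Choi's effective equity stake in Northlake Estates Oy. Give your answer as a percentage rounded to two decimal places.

Linh reaches Northlake along 2 paths.
Via Orbis → Arbor: 53% × 6% × 100% = 3.18%.
Via Fennick → Arbor: 12% × 85% × 100% = 10.2%.
Total: 3.18% + 10.2% = 13.38%.

13.38%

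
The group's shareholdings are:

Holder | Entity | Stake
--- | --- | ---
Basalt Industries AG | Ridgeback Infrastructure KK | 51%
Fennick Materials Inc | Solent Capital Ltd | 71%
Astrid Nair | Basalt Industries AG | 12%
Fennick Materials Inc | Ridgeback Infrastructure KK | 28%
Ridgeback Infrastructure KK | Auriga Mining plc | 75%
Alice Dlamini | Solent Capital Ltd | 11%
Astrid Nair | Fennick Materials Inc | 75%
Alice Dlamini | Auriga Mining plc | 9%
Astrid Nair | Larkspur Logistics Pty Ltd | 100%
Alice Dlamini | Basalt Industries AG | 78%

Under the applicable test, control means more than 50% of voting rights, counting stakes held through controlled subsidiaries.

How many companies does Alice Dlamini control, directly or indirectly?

Alice holds 78% of Basalt, so Alice controls Basalt.
Basalt holds 51% of Ridgeback, so Alice controls Ridgeback.
Ridgeback and Alice together hold 75% + 9% = 84% of Auriga, so Alice controls Auriga.
No other company's threshold is met.
Alice controls 3 companies.

3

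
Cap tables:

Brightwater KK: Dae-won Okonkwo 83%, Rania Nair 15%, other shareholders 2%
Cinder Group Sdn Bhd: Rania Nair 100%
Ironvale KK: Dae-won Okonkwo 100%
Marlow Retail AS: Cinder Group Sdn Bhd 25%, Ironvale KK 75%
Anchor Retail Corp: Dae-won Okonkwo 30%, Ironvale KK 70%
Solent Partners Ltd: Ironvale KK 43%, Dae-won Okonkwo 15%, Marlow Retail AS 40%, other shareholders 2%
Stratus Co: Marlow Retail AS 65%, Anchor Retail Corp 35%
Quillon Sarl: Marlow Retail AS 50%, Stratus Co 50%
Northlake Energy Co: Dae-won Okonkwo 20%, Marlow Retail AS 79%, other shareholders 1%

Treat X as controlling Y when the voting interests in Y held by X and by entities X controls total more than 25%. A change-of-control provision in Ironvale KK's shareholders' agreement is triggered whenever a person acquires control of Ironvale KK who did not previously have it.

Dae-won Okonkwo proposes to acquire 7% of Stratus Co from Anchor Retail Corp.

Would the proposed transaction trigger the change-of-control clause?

No

The purchase adds only to Dae-won's holdings (Anchor's stake shrinks), so Dae-won is the only person who could newly come to control Ironvale.
Dae-won holds 100% of Ironvale, so Dae-won controls Ironvale.
So Dae-won already controls Ironvale before the transaction.
After the purchase, Dae-won holds 7% of Stratus directly, and Anchor's stake falls to 28%.
Dae-won controlled Ironvale already, so this is not a new person acquiring control; every other person's position is unchanged or reduced.
No new person acquires control, so the clause is not triggered.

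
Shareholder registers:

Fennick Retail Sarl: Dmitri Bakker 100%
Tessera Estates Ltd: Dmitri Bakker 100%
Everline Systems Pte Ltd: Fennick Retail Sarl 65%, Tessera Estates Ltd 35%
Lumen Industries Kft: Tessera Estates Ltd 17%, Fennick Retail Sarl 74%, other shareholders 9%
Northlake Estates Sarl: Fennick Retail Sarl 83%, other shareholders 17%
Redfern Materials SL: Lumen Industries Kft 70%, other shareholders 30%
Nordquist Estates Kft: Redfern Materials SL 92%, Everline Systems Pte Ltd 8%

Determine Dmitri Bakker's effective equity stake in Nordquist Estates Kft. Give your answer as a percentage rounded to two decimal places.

Dmitri reaches Nordquist along 4 paths.
Via Tessera → Lumen → Redfern: 100% × 17% × 70% × 92% = 10.948%.
Via Fennick → Lumen → Redfern: 100% × 74% × 70% × 92% = 47.656%.
Via Fennick → Everline: 100% × 65% × 8% = 5.2%.
Via Tessera → Everline: 100% × 35% × 8% = 2.8%.
Total: 10.948% + 47.656% + 5.2% + 2.8% = 66.604%.
Rounded: 66.60%.

66.60%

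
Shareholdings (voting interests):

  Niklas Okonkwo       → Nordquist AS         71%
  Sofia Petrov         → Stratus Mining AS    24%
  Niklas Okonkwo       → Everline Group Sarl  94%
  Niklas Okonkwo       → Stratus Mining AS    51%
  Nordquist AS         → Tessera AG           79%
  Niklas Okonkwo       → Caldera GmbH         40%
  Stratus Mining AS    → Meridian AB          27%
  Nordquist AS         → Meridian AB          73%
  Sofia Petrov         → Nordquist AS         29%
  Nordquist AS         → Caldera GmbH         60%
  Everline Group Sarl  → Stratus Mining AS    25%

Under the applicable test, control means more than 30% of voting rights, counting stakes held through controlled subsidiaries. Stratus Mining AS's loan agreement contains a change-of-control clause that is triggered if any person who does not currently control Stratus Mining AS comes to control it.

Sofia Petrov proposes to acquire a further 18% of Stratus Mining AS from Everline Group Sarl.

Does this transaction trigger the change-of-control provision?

The purchase adds only to Sofia's holdings (Everline's stake shrinks), so Sofia is the only person who could newly come to control Stratus.
Sofia's largest direct stake is 29% in Nordquist, which does not meet the threshold, so Sofia controls no company.
In Stratus, Sofia's side holds only 24%, not > 30%.
So before the transaction, Sofia does not control Stratus.
After the purchase, Sofia's direct stake in Stratus rises to 24% + 18% = 42%, and Everline's stake falls to 7%.
Sofia holds 42% of Stratus, so Sofia controls Stratus.
Sofia did not control Stratus before and does after, so the clause is triggered.

Yes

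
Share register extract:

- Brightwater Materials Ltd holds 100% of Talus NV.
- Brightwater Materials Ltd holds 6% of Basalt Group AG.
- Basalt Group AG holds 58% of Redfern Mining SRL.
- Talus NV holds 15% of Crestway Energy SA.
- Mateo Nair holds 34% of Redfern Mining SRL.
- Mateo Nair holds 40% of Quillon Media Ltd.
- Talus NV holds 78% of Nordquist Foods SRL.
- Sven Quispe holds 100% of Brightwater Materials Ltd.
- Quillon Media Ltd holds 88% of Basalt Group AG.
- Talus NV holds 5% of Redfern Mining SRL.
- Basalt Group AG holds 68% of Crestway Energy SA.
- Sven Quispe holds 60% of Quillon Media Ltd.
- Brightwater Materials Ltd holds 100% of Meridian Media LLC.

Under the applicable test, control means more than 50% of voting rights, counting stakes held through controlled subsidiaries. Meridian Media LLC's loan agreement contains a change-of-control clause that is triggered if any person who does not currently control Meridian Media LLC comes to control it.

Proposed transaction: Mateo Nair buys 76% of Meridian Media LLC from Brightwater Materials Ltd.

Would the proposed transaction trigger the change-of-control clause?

The purchase adds only to Mateo's holdings (Brightwater's stake shrinks), so Mateo is the only person who could newly come to control Meridian.
Mateo's largest direct stake is 40% in Quillon, which does not meet the threshold, so Mateo controls no company.
Neither Mateo nor any entity Mateo controls holds any voting interest in Meridian.
So before the transaction, Mateo does not control Meridian.
After the purchase, Mateo holds 76% of Meridian directly, and Brightwater's stake falls to 24%.
Mateo holds 76% of Meridian, so Mateo controls Meridian.
Mateo did not control Meridian before and does after, so the clause is triggered.

Yes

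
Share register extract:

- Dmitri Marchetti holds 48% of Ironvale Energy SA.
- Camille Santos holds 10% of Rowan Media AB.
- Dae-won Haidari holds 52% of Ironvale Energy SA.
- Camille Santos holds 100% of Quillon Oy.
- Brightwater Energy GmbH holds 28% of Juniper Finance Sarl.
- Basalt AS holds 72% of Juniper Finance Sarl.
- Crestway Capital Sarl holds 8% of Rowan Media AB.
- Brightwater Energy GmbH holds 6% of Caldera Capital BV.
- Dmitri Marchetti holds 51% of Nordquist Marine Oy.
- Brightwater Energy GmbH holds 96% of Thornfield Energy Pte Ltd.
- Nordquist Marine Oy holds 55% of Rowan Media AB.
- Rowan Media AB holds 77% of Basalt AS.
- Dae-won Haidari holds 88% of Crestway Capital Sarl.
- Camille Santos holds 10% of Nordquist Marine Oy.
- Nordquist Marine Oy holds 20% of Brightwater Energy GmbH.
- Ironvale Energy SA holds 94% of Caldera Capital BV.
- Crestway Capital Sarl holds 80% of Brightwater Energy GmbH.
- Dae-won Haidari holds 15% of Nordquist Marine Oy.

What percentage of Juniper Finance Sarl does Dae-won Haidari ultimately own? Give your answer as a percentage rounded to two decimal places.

Dae-won reaches Juniper along 4 paths.
Via Nordquist → Brightwater: 15% × 20% × 28% = 0.84%.
Via Crestway → Brightwater: 88% × 80% × 28% = 19.712%.
Via Nordquist → Rowan → Basalt: 15% × 55% × 77% × 72% = 4.5738%.
Via Crestway → Rowan → Basalt: 88% × 8% × 77% × 72% = 3.902976%.
Total: 0.84% + 19.712% + 4.5738% + 3.902976% = 29.028776%.
Rounded: 29.03%.

29.03%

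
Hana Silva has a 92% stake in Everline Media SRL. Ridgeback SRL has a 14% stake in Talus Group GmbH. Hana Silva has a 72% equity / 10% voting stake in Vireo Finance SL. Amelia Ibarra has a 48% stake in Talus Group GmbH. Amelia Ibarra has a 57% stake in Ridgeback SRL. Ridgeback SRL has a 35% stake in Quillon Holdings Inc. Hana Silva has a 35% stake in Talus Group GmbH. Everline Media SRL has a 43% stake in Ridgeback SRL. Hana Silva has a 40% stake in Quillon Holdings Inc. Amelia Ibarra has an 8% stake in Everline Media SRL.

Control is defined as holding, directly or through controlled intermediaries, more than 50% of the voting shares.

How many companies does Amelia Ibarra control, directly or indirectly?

2

Amelia holds 57% of Ridgeback, so Amelia controls Ridgeback.
Amelia and Ridgeback together hold 48% + 14% = 62% of Talus, so Amelia controls Talus.
No other company's threshold is met.
Amelia controls 2 companies.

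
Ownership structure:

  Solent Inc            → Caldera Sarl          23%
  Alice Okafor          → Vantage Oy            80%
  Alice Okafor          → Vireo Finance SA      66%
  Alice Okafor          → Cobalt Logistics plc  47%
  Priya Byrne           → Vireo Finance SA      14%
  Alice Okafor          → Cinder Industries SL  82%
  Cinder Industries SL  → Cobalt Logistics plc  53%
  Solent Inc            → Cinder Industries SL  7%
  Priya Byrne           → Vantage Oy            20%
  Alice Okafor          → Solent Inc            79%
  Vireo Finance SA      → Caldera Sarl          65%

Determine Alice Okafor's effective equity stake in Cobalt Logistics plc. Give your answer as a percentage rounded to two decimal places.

Alice reaches Cobalt along 3 paths.
Via Cinder: 82% × 53% = 43.46%.
Via Solent → Cinder: 79% × 7% × 53% = 2.9309%.
Direct stake: 47% = 47%.
Total: 43.46% + 2.9309% + 47% = 93.3909%.
Rounded: 93.39%.

93.39%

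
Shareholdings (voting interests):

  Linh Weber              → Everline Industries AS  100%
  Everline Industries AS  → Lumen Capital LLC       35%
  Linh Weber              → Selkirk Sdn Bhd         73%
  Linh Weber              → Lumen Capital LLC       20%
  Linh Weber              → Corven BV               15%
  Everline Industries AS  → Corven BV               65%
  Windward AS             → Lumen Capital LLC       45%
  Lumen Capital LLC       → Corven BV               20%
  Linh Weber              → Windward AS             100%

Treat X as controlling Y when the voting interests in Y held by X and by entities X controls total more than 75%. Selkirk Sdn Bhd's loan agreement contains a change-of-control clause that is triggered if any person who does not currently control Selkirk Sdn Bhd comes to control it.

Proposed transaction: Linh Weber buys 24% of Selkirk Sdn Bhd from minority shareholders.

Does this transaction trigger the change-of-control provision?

The purchase changes only Linh's holdings, so Linh is the only person who could newly come to control Selkirk.
Linh holds 100% of Windward, so Linh controls Windward.
Linh holds 100% of Everline, so Linh controls Everline.
Linh and Everline and Windward together hold 20% + 35% + 45% = 100% of Lumen, so Linh controls Lumen.
Everline and Lumen and Linh together hold 65% + 20% + 15% = 100% of Corven, so Linh controls Corven.
In Selkirk, Linh's side holds only 73%, not > 75%.
So before the transaction, Linh does not control Selkirk.
After the purchase, Linh's direct stake in Selkirk rises to 73% + 24% = 97%.
Linh holds 97% of Selkirk, so Linh controls Selkirk.
Linh did not control Selkirk before and does after, so the clause is triggered.

Yes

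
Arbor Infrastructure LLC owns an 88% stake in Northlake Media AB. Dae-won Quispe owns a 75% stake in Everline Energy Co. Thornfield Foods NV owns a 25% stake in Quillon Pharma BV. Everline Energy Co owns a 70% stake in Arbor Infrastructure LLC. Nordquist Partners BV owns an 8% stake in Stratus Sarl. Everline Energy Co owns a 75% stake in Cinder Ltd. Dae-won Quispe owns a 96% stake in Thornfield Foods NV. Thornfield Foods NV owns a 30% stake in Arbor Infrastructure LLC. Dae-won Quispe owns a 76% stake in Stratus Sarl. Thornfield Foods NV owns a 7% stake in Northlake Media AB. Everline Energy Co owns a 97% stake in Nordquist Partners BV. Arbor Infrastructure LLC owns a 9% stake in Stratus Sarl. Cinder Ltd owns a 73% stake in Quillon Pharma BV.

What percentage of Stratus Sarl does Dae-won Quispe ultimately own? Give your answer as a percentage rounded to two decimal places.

89.14%

Dae-won reaches Stratus along 4 paths.
Via Thornfield → Arbor: 96% × 30% × 9% = 2.592%.
Via Everline → Arbor: 75% × 70% × 9% = 4.725%.
Direct stake: 76% = 76%.
Via Everline → Nordquist: 75% × 97% × 8% = 5.82%.
Total: 2.592% + 4.725% + 76% + 5.82% = 89.137%.
Rounded: 89.14%.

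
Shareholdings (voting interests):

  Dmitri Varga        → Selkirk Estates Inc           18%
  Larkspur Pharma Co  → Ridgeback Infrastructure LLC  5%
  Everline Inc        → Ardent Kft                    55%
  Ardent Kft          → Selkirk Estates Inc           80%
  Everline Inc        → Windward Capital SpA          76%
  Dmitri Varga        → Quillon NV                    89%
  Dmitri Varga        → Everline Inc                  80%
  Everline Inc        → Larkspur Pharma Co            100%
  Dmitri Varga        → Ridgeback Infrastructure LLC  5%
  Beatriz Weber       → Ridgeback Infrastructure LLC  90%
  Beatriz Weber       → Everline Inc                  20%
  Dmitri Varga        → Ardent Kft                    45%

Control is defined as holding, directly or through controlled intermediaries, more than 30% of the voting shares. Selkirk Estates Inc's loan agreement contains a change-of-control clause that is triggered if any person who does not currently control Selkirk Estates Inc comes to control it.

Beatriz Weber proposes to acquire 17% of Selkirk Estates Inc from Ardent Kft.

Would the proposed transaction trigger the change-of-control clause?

The purchase adds only to Beatriz's holdings (Ardent's stake shrinks), so Beatriz is the only person who could newly come to control Selkirk.
Beatriz holds 90% of Ridgeback, so Beatriz controls Ridgeback.
Neither Beatriz nor any entity Beatriz controls holds any voting interest in Selkirk.
So before the transaction, Beatriz does not control Selkirk.
After the purchase, Beatriz holds 17% of Selkirk directly, and Ardent's stake falls to 63%.
After the transaction, Beatriz's side holds 17% of Selkirk, not > 30%, so Beatriz still does not control Selkirk.
No new person acquires control, so the clause is not triggered.

No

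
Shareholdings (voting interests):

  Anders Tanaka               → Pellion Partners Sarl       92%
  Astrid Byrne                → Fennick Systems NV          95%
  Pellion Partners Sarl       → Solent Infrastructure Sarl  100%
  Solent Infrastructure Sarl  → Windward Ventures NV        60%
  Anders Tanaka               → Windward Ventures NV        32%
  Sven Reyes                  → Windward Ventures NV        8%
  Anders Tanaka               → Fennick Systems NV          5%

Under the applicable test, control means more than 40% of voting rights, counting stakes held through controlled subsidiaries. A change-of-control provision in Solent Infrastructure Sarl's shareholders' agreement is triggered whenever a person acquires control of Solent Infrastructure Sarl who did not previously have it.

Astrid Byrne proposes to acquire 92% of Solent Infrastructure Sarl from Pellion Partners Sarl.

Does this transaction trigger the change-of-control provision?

The purchase adds only to Astrid's holdings (Pellion's stake shrinks), so Astrid is the only person who could newly come to control Solent.
Astrid holds 95% of Fennick, so Astrid controls Fennick.
Neither Astrid nor any entity Astrid controls holds any voting interest in Solent.
So before the transaction, Astrid does not control Solent.
After the purchase, Astrid holds 92% of Solent directly, and Pellion's stake falls to 8%.
Astrid holds 92% of Solent, so Astrid controls Solent.
Astrid did not control Solent before and does after, so the clause is triggered.

Yes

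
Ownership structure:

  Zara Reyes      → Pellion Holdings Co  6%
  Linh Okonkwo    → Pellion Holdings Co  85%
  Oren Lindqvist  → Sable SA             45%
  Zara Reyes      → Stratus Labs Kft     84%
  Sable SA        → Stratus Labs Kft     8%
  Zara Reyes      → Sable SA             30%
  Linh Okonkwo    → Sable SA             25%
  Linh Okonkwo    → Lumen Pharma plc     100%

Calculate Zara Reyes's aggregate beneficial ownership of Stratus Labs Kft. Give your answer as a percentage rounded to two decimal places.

Zara reaches Stratus along 2 paths.
Direct stake: 84% = 84%.
Via Sable: 30% × 8% = 2.4%.
Total: 84% + 2.4% = 86.4%.
Rounded: 86.40%.

86.40%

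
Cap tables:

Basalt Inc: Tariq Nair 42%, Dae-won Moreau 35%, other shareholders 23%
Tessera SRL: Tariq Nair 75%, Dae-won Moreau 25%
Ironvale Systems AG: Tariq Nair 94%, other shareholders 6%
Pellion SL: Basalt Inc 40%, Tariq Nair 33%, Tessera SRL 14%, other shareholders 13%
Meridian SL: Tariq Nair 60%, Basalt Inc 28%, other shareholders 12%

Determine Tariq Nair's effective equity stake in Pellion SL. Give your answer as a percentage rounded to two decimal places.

60.30%

Tariq reaches Pellion along 3 paths.
Via Basalt: 42% × 40% = 16.8%.
Direct stake: 33% = 33%.
Via Tessera: 75% × 14% = 10.5%.
Total: 16.8% + 33% + 10.5% = 60.3%.
Rounded: 60.30%.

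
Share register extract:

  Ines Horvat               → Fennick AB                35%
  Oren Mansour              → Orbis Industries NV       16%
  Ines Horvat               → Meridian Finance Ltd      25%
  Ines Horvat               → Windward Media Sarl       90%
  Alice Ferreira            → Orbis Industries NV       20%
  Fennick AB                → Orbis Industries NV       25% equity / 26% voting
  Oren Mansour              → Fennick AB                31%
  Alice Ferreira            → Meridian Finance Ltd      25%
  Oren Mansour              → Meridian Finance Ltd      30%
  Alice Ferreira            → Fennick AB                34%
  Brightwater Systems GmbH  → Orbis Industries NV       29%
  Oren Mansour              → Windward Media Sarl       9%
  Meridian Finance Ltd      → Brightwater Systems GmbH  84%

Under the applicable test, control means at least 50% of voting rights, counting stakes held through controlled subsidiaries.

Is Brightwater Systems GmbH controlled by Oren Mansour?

Oren's largest direct stake is 31% in Fennick, which does not meet the threshold, so Oren controls no company.
Neither Oren nor any entity Oren controls holds any voting interest in Brightwater.
So Oren does not control Brightwater.

No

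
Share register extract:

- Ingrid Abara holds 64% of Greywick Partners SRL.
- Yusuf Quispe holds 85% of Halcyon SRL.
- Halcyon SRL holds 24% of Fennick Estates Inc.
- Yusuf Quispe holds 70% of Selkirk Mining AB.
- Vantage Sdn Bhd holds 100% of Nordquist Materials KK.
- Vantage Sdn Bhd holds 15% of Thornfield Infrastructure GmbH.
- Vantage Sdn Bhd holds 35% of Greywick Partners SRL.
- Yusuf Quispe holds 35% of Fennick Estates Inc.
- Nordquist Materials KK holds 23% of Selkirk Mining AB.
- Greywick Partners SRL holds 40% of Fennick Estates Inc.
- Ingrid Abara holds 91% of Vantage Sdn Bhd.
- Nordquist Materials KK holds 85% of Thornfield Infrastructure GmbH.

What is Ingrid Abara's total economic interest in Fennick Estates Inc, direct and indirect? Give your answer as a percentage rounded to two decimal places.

Ingrid reaches Fennick along 2 paths.
Via Vantage → Greywick: 91% × 35% × 40% = 12.74%.
Via Greywick: 64% × 40% = 25.6%.
Total: 12.74% + 25.6% = 38.34%.

38.34%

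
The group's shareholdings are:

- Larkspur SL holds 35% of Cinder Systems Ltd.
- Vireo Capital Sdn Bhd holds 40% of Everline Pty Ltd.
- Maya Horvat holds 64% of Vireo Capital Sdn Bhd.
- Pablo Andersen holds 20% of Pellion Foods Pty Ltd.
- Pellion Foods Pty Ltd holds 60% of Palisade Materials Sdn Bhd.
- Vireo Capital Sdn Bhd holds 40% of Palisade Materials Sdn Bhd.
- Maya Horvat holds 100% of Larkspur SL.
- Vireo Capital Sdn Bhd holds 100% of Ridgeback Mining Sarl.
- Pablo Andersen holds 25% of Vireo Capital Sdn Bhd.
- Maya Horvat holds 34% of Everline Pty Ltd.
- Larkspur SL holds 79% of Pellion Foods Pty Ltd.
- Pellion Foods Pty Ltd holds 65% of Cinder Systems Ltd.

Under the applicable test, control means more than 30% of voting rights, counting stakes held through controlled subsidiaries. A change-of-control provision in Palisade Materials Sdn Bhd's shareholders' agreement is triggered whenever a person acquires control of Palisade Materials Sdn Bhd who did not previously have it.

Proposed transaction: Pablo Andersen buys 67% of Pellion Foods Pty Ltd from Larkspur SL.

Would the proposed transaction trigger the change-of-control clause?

Yes

The purchase adds only to Pablo's holdings (Larkspur's stake shrinks), so Pablo is the only person who could newly come to control Palisade.
Pablo's largest direct stake is 25% in Vireo, which does not meet the threshold, so Pablo controls no company.
Neither Pablo nor any entity Pablo controls holds any voting interest in Palisade.
So before the transaction, Pablo does not control Palisade.
After the purchase, Pablo's direct stake in Pellion rises to 20% + 67% = 87%, and Larkspur's stake falls to 12%.
Pablo holds 87% of Pellion, so Pablo controls Pellion.
Pellion holds 60% of Palisade, so Pablo controls Palisade.
Pablo did not control Palisade before and does after, so the clause is triggered.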